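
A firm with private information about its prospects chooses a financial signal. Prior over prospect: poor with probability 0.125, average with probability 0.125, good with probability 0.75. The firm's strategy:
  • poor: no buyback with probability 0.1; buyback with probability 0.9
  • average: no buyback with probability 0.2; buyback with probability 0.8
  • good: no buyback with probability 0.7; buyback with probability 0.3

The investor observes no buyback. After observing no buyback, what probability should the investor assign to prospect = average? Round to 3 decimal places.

P(no buyback) = 0.125·0.1 + 0.125·0.2 + 0.75·0.7 = 0.5625
P(average | no buyback) = (0.125·0.2) / 0.5625 = 0.025 / 0.5625 = 0.0444444

0.044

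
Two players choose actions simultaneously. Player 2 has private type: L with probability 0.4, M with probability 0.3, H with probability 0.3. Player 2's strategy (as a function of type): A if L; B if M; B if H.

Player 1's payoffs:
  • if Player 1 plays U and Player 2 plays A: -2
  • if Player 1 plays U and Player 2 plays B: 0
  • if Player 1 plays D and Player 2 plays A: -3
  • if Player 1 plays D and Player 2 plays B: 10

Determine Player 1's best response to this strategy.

D

E[U] = 0.4·(-2) + 0.3·(0) + 0.3·(0) = -0.8
E[D] = 0.4·(-3) + 0.3·(10) + 0.3·(10) = 4.8
Best response: D (4.8 is the largest).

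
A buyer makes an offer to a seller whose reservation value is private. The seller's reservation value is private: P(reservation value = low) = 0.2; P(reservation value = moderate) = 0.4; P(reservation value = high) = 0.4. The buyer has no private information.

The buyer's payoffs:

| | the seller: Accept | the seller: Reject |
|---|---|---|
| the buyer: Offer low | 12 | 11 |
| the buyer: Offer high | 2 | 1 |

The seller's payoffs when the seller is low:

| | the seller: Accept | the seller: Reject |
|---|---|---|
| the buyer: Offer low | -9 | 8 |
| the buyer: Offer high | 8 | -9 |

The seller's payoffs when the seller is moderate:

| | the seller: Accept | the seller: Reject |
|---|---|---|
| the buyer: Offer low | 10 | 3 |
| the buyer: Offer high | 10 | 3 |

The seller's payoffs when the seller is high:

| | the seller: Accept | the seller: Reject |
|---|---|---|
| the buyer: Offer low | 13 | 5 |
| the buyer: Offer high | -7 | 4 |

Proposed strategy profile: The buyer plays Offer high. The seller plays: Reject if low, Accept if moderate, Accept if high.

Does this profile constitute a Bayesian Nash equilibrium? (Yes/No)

No

The buyer plays Offer high: E[Offer high] = 0.2·(1) + 0.4·(2) + 0.4·(2) = 1.8; E[Offer low] = 11.8. Not best-responding. ✗
The seller (reservation value low), facing Offer high: Accept gives 8, Reject gives -9. Proposed Reject is not best — profitable deviation exists. ✗
The seller (reservation value moderate), facing Offer high: Accept gives 10, Reject gives 3. Proposed Accept is best. ✓
The seller (reservation value high), facing Offer high: Accept gives -7, Reject gives 4. Proposed Accept is not best — profitable deviation exists. ✗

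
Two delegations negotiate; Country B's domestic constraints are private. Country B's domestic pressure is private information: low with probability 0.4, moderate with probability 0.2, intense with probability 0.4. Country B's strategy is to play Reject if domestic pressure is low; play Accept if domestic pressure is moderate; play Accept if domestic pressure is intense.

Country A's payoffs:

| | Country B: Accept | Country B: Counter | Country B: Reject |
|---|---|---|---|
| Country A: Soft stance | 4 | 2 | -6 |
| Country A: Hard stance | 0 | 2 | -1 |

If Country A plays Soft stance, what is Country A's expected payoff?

E[Soft stance] = 0.4·(-6) + 0.2·4 + 0.4·4 = (-2.4) + 0.8 + 1.6 = 0

0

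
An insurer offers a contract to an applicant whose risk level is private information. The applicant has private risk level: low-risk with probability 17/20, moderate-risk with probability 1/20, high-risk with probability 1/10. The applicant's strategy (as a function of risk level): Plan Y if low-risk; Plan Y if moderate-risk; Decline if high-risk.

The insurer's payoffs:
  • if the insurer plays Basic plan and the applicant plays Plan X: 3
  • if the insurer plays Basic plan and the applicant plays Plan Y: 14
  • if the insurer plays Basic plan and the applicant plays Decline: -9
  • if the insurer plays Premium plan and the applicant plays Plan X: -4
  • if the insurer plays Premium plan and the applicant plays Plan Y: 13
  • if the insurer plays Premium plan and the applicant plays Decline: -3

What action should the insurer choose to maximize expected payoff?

Compute the insurer's expected payoff for each action, taking the expectation over the applicant's type.
E[Basic plan] = 17/20·(14) + 1/20·(14) + 1/10·(-9) = 117/10
E[Premium plan] = 17/20·(13) + 1/20·(13) + 1/10·(-3) = 57/5
Best response: Basic plan (117/10 is the largest).

Basic plan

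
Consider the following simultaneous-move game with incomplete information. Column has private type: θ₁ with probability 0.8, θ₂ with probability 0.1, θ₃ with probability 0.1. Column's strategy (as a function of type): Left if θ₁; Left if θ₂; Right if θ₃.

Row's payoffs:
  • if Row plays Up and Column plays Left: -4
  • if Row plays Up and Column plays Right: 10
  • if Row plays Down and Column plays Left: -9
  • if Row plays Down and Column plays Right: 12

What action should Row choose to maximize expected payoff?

Up

E[Up] = 0.8·(-4) + 0.1·(-4) + 0.1·(10) = -2.6
E[Down] = 0.8·(-9) + 0.1·(-9) + 0.1·(12) = -6.9
Best response: Up (-2.6 is the largest).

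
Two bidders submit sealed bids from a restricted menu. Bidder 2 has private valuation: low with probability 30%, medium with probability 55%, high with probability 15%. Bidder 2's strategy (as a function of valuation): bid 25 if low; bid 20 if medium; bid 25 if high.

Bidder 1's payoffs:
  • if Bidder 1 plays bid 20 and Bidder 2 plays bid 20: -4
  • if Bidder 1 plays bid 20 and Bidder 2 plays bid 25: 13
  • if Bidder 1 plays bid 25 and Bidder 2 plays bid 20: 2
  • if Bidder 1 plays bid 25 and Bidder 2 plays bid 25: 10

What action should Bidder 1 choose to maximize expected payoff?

E[bid 20] = 0.3·(13) + 0.55·(-4) + 0.15·(13) = 3.65
E[bid 25] = 0.3·(10) + 0.55·(2) + 0.15·(10) = 5.6
Best response: bid 25 (5.6 is the largest).

bid 25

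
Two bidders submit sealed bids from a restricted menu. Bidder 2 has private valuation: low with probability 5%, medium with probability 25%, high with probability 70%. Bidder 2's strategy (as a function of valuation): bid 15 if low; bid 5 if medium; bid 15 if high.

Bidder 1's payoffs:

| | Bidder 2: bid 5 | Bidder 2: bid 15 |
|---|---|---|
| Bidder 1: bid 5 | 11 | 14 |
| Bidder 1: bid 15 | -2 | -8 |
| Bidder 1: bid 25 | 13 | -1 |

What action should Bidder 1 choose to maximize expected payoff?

Compute Bidder 1's expected payoff for each action, taking the expectation over Bidder 2's type.
E[bid 5] = 0.05·(14) + 0.25·(11) + 0.7·(14) = 13.25
E[bid 15] = 0.05·(-8) + 0.25·(-2) + 0.7·(-8) = -6.5
E[bid 25] = 0.05·(-1) + 0.25·(13) + 0.7·(-1) = 2.5
Best response: bid 5 (13.25 is the largest).

bid 5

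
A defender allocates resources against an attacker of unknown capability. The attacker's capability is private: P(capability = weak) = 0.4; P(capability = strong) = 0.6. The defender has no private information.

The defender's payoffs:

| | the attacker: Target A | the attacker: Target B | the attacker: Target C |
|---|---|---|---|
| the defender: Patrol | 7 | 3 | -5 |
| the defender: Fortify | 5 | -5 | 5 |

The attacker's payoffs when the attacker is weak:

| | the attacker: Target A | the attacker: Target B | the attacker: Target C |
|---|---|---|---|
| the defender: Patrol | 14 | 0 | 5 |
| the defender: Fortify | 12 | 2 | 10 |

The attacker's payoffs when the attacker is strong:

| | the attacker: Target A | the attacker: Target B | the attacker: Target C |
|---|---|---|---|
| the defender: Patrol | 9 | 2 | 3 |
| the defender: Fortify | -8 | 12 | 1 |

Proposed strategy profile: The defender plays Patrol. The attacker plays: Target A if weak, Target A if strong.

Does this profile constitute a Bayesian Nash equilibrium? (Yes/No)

Yes

The defender plays Patrol: E[Patrol] = 0.4·(7) + 0.6·(7) = 7; E[Fortify] = 5. Best-responding. ✓
The attacker (capability weak), facing Patrol: Target A gives 14, Target B gives 0, Target C gives 5. Proposed Target A is best. ✓
The attacker (capability strong), facing Patrol: Target A gives 9, Target B gives 2, Target C gives 3. Proposed Target A is best. ✓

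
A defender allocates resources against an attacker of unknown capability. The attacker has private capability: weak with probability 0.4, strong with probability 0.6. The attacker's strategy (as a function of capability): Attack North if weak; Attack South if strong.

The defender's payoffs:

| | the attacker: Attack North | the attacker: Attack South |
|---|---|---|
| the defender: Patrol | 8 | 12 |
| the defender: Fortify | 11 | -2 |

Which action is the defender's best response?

Patrol

E[Patrol] = 0.4·(8) + 0.6·(12) = 10.4
E[Fortify] = 0.4·(11) + 0.6·(-2) = 3.2
Best response: Patrol (10.4 is the largest).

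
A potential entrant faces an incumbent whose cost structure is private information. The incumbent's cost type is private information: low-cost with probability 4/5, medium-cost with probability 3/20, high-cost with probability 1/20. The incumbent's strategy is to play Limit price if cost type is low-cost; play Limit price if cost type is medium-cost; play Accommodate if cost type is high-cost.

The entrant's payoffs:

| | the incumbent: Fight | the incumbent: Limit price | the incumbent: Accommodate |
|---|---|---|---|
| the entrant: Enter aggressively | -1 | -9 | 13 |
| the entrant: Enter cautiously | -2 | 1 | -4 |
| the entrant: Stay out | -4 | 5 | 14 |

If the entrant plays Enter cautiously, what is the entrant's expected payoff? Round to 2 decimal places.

0.75

E[Enter cautiously] = 4/5·1 + 3/20·1 + 1/20·(-4) = 4/5 + 3/20 + (-1/5) = 3/4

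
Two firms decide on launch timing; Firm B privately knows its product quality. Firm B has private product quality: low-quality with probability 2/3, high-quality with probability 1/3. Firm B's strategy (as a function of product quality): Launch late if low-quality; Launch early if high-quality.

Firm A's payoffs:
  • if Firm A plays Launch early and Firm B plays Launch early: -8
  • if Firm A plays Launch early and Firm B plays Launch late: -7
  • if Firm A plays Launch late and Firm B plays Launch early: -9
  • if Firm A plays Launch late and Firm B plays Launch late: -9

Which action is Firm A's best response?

E[Launch early] = 2/3·(-7) + 1/3·(-8) = -22/3
E[Launch late] = 2/3·(-9) + 1/3·(-9) = -9
Best response: Launch early (-22/3 is the largest).

Launch early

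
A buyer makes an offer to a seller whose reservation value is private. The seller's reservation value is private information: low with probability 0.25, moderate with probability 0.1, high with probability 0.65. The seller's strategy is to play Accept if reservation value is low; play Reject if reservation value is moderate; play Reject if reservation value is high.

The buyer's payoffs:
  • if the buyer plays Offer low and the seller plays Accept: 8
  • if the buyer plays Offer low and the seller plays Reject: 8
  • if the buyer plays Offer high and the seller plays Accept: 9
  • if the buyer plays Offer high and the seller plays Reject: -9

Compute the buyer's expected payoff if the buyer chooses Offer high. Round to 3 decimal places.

-4.500

E[Offer high] = 0.25·9 + 0.1·(-9) + 0.65·(-9) = 2.25 + (-0.9) + (-5.85) = -4.5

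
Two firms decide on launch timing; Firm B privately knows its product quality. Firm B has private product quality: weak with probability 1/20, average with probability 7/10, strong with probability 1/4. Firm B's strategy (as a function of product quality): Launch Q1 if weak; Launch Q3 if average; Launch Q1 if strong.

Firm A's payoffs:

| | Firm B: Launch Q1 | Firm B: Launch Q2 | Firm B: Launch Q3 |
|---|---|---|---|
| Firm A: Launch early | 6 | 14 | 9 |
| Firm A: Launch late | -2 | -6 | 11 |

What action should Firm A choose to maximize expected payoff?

Compute Firm A's expected payoff for each action, taking the expectation over Firm B's type.
E[Launch early] = 1/20·(6) + 7/10·(9) + 1/4·(6) = 81/10
E[Launch late] = 1/20·(-2) + 7/10·(11) + 1/4·(-2) = 71/10
Best response: Launch early (81/10 is the largest).

Launch early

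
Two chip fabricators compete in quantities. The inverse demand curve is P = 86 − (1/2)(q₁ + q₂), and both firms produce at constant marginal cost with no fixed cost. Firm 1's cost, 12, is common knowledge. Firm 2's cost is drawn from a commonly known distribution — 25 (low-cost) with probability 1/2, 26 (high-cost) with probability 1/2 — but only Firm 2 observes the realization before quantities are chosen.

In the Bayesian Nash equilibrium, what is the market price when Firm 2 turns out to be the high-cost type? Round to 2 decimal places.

Type-c best response for Firm 2: q₂(c) = (86 − c) − q₁/2.
Firm 1 maximizes expected profit; its first-order condition is 86 − q₁ − (1/2)E[q₂] − 12 = 0.
Substituting E[q₂] and solving: E[c₂] = 25.5, so q₁ = (86 − 2·12 + 25.5)/(3/2) = 58.3333.
q₂(high-cost) = 30.8333, so P = 86 − (1/2)·(58.3333 + 30.8333) = 41.4167.

41.42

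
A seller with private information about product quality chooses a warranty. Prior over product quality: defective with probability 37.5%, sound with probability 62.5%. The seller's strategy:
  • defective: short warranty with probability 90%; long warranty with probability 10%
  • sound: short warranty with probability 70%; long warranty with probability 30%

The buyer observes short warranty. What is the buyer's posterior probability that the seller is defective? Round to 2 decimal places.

0.44

P(short warranty) = 0.375·0.9 + 0.625·0.7 = 0.775
P(defective | short warranty) = (0.375·0.9) / 0.775 = 0.3375 / 0.775 = 0.435484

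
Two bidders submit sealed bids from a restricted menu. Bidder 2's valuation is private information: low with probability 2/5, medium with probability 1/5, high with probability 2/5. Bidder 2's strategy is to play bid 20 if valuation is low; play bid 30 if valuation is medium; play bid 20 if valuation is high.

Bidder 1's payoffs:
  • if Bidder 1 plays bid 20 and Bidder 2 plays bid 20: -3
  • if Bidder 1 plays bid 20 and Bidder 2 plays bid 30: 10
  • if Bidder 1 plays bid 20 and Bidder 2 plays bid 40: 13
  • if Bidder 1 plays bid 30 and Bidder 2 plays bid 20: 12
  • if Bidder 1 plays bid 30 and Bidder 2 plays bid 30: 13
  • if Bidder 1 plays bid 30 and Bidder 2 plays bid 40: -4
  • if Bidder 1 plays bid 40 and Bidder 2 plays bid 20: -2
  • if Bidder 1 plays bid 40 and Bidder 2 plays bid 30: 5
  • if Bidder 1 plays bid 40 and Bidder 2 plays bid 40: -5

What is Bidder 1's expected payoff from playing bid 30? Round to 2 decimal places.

12.20

E[bid 30] = 2/5·12 + 1/5·13 + 2/5·12 = 24/5 + 13/5 + 24/5 = 61/5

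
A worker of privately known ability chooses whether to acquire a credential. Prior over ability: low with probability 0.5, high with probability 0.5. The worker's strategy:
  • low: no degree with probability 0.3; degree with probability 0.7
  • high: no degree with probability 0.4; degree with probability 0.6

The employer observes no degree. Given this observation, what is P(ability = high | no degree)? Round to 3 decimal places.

0.571

P(no degree) = 0.5·0.3 + 0.5·0.4 = 0.35
P(high | no degree) = (0.5·0.4) / 0.35 = 0.2 / 0.35 = 0.571429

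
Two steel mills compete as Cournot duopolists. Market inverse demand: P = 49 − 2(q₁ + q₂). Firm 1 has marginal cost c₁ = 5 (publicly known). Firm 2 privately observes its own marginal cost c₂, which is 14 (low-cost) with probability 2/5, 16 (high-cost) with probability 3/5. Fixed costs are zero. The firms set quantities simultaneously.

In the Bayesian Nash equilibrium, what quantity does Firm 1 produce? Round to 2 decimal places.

9.03

Type-c best response for Firm 2: q₂(c) = (49 − c)/4 − q₁/2.
Firm 1 maximizes expected profit; its first-order condition is 49 − 4q₁ − 2E[q₂] − 5 = 0.
Substituting E[q₂] and solving: E[c₂] = 15.2, so q₁ = (49 − 2·5 + 15.2)/6 = 9.03333.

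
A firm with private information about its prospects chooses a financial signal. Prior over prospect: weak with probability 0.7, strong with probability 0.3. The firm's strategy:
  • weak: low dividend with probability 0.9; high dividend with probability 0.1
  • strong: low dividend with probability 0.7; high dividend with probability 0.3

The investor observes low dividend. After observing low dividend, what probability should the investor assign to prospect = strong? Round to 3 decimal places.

P(low dividend) = 0.7·0.9 + 0.3·0.7 = 0.84
P(strong | low dividend) = (0.3·0.7) / 0.84 = 0.21 / 0.84 = 0.25

0.250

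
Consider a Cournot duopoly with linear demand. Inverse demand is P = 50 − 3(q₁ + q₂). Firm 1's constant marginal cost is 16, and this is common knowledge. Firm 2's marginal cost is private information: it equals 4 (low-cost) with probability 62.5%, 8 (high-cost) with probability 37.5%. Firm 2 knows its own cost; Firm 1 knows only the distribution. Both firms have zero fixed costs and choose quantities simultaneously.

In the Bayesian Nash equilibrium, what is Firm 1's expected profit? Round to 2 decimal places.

20.45

Each type of Firm 2 best-responds to q₁; Firm 1 best-responds to the expected q₂ over Firm 2's types.
Firm 2 with cost c maximizes (50 − 3(q₁+q₂) − c)·q₂, giving q₂(c) = (50 − c − 3q₁)/6.
E[c₂] = 0.625·4 + 0.375·8 = 5.5
Firm 1's FOC against E[q₂] yields q₁ = (50 − 2·16 + E[c₂])/9 = (50 − 32 + 5.5)/9 = 2.61111.
E[P] = 50 − 3·(q₁ + E[q₂]) = 23.8333; Firm 1's expected profit = (E[P] − 16)·q₁ = (23.8333 − 16)·2.61111 = 20.4537.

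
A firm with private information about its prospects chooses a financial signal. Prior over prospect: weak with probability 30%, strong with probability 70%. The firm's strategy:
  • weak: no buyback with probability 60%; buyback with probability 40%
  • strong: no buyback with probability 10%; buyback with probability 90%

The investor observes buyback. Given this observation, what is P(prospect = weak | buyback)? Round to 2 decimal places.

0.16

P(buyback) = 0.3·0.4 + 0.7·0.9 = 0.75
P(weak | buyback) = (0.3·0.4) / 0.75 = 0.12 / 0.75 = 0.16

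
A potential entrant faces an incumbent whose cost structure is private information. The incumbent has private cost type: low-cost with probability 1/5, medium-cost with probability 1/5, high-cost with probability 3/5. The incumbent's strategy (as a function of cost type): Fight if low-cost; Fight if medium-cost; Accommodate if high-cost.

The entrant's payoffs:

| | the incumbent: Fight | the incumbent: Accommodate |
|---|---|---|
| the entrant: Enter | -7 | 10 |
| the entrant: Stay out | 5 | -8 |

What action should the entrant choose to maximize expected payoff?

Enter

Compute the entrant's expected payoff for each action, taking the expectation over the incumbent's type.
E[Enter] = 1/5·(-7) + 1/5·(-7) + 3/5·(10) = 16/5
E[Stay out] = 1/5·(5) + 1/5·(5) + 3/5·(-8) = -14/5
Best response: Enter (16/5 is the largest).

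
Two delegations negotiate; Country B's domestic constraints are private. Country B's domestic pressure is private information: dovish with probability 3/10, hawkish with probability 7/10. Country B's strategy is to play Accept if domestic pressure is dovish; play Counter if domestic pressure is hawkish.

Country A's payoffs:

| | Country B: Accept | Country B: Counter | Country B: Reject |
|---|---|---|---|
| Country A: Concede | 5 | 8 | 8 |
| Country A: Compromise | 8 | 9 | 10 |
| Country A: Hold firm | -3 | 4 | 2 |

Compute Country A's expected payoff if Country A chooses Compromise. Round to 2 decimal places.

8.70

E[Compromise] = 3/10·8 + 7/10·9 = 12/5 + 63/10 = 87/10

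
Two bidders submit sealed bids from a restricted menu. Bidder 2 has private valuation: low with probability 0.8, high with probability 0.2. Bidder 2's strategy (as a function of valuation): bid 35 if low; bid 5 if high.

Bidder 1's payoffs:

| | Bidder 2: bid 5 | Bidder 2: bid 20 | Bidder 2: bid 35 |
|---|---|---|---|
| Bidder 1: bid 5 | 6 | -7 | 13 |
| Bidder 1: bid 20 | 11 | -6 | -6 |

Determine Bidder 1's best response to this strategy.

Compute Bidder 1's expected payoff for each action, taking the expectation over Bidder 2's type.
E[bid 5] = 0.8·(13) + 0.2·(6) = 11.6
E[bid 20] = 0.8·(-6) + 0.2·(11) = -2.6
Best response: bid 5 (11.6 is the largest).

bid 5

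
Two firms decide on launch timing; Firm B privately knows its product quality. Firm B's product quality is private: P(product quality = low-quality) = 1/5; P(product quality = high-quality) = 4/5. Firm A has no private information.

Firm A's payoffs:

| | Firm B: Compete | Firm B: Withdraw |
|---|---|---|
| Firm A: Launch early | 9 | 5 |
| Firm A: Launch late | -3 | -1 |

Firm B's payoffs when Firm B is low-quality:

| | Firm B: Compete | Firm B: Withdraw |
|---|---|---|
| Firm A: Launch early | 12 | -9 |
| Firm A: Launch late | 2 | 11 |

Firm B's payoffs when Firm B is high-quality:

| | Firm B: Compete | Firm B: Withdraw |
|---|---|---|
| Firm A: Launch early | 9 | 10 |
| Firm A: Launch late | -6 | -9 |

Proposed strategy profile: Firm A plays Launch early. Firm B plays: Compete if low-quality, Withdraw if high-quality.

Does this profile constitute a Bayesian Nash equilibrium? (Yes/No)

Firm A plays Launch early: E[Launch early] = 1/5·(9) + 4/5·(5) = 29/5; E[Launch late] = -7/5. Best-responding. ✓
Firm B (product quality low-quality), facing Launch early: Compete gives 12, Withdraw gives -9. Proposed Compete is best. ✓
Firm B (product quality high-quality), facing Launch early: Compete gives 9, Withdraw gives 10. Proposed Withdraw is best. ✓

Yes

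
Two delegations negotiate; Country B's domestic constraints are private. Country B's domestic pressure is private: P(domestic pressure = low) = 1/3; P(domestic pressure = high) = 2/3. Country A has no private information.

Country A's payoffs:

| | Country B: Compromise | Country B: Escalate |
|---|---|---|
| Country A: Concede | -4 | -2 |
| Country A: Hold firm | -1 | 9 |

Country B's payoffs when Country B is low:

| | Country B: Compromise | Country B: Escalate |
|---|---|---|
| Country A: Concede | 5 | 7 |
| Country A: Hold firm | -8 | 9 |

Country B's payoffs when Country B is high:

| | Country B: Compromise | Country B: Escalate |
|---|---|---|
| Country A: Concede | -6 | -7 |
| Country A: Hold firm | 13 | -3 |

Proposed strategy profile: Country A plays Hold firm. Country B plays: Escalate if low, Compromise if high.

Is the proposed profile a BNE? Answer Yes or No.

Yes

Country A plays Hold firm: E[Hold firm] = 1/3·(9) + 2/3·(-1) = 7/3; E[Concede] = -10/3. Best-responding. ✓
Country B (domestic pressure low), facing Hold firm: Compromise gives -8, Escalate gives 9. Proposed Escalate is best. ✓
Country B (domestic pressure high), facing Hold firm: Compromise gives 13, Escalate gives -3. Proposed Compromise is best. ✓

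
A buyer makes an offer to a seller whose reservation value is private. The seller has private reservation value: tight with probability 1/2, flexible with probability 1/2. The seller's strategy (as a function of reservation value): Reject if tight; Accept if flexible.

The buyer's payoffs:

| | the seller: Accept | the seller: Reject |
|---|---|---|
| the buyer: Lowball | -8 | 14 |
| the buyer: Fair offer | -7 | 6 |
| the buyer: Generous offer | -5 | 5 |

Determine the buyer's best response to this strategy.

Lowball

Compute the buyer's expected payoff for each action, taking the expectation over the seller's type.
E[Lowball] = 1/2·(14) + 1/2·(-8) = 3
E[Fair offer] = 1/2·(6) + 1/2·(-7) = -1/2
E[Generous offer] = 1/2·(5) + 1/2·(-5) = 0
Best response: Lowball (3 is the largest).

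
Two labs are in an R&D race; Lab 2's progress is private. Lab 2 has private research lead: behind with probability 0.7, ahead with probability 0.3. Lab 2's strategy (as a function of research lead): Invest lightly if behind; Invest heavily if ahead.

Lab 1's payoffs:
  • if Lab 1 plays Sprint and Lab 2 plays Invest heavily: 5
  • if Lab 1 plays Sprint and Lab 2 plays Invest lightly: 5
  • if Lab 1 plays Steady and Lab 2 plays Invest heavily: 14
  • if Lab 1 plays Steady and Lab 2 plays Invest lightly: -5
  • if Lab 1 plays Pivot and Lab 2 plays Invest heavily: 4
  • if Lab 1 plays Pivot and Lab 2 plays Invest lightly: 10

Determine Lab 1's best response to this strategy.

Pivot

E[Sprint] = 0.7·(5) + 0.3·(5) = 5
E[Steady] = 0.7·(-5) + 0.3·(14) = 0.7
E[Pivot] = 0.7·(10) + 0.3·(4) = 8.2
Best response: Pivot (8.2 is the largest).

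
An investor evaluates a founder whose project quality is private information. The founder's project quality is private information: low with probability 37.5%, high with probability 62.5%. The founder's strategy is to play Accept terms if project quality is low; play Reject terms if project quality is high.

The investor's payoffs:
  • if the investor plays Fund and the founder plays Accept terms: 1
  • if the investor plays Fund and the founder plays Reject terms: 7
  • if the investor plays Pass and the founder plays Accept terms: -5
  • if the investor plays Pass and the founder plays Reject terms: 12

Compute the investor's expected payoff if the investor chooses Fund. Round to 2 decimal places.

4.75

E[Fund] = 0.375·1 + 0.625·7 = 0.375 + 4.375 = 4.75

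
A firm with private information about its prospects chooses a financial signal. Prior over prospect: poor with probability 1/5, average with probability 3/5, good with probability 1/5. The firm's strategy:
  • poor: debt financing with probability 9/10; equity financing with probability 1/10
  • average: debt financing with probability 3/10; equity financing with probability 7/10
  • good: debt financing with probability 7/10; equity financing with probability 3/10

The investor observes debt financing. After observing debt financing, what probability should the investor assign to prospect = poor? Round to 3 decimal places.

0.360

Apply Bayes' rule using the sender's strategy as the likelihood.
P(debt financing) = (1/5)·(9/10) + (3/5)·(3/10) + (1/5)·(7/10) = 1/2
P(poor | debt financing) = ((1/5)·(9/10)) / (1/2) = (9/50) / (1/2) = 9/25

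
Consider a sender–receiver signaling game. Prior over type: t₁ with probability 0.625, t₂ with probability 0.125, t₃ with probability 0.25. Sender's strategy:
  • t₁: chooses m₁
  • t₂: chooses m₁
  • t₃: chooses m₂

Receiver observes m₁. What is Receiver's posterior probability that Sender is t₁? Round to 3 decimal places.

Apply Bayes' rule using the sender's strategy as the likelihood.
P(m₁) = 0.625·1 + 0.125·1 + 0.25·0 = 0.75
P(t₁ | m₁) = (0.625·1) / 0.75 = 0.625 / 0.75 = 0.833333

0.833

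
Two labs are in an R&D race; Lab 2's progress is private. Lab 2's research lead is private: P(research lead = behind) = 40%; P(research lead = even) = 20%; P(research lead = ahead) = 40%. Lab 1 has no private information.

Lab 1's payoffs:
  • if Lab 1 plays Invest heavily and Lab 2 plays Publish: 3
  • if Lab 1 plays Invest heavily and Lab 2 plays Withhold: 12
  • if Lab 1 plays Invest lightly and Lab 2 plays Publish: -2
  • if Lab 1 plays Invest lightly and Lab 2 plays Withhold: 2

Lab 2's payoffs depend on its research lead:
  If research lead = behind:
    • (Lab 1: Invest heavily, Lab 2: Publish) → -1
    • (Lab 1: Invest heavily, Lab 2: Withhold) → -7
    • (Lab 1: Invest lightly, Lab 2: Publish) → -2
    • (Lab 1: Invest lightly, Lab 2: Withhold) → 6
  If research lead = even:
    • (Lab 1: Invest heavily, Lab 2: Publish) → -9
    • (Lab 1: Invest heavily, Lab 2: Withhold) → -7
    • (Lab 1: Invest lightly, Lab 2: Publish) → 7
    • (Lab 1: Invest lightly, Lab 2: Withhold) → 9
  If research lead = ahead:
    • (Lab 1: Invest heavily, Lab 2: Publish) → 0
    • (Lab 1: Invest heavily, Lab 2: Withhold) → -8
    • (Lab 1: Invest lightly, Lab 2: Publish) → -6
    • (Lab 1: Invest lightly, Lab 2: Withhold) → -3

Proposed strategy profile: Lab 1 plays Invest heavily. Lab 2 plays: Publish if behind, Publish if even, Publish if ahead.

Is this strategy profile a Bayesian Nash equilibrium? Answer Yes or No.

Lab 1 plays Invest heavily: E[Invest heavily] = 0.4·(3) + 0.2·(3) + 0.4·(3) = 3; E[Invest lightly] = -2. Best-responding. ✓
Lab 2 (research lead behind), facing Invest heavily: Publish gives -1, Withhold gives -7. Proposed Publish is best. ✓
Lab 2 (research lead even), facing Invest heavily: Publish gives -9, Withhold gives -7. Proposed Publish is not best — profitable deviation exists. ✗
Lab 2 (research lead ahead), facing Invest heavily: Publish gives 0, Withhold gives -8. Proposed Publish is best. ✓

No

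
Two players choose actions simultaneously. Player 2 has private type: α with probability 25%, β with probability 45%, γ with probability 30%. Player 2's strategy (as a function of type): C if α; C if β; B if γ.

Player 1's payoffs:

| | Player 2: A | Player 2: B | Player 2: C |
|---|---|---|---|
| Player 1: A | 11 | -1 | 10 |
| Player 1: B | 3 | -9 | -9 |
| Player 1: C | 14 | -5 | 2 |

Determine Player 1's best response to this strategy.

A

E[A] = 0.25·(10) + 0.45·(10) + 0.3·(-1) = 6.7
E[B] = 0.25·(-9) + 0.45·(-9) + 0.3·(-9) = -9
E[C] = 0.25·(2) + 0.45·(2) + 0.3·(-5) = -0.1
Best response: A (6.7 is the largest).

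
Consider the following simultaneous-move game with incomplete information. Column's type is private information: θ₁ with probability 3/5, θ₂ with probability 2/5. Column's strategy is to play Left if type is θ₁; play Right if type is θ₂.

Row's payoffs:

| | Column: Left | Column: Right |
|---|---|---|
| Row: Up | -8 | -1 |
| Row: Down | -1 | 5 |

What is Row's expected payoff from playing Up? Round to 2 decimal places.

E[Up] = 3/5·(-8) + 2/5·(-1) = (-24/5) + (-2/5) = -26/5

-5.20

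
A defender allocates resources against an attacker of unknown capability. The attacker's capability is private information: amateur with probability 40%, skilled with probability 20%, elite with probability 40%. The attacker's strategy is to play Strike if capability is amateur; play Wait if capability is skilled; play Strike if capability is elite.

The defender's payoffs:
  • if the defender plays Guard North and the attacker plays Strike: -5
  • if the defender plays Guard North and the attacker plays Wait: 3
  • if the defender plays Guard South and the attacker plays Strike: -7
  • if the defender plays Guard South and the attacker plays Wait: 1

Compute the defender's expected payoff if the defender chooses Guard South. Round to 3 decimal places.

-5.400

Take the expectation over the attacker's capability, weighting each type's action by its prior probability.
E[Guard South] = 0.4·(-7) + 0.2·1 + 0.4·(-7) = (-2.8) + 0.2 + (-2.8) = -5.4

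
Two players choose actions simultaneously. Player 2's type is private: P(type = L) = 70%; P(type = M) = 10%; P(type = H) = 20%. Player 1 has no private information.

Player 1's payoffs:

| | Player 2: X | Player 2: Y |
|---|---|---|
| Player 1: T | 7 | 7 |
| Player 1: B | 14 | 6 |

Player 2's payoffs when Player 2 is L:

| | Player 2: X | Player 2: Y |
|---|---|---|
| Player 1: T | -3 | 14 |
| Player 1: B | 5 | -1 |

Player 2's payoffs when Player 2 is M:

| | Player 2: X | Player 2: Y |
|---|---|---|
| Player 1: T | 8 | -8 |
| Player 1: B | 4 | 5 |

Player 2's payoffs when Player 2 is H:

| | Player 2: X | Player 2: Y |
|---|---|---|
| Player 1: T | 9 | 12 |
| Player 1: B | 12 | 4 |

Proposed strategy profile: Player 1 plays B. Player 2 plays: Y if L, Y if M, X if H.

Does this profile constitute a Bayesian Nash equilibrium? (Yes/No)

Player 1 plays B: E[B] = 0.7·(6) + 0.1·(6) + 0.2·(14) = 7.6; E[T] = 7. Best-responding. ✓
Player 2 (type L), facing B: X gives 5, Y gives -1. Proposed Y is not best — profitable deviation exists. ✗
Player 2 (type M), facing B: X gives 4, Y gives 5. Proposed Y is best. ✓
Player 2 (type H), facing B: X gives 12, Y gives 4. Proposed X is best. ✓

No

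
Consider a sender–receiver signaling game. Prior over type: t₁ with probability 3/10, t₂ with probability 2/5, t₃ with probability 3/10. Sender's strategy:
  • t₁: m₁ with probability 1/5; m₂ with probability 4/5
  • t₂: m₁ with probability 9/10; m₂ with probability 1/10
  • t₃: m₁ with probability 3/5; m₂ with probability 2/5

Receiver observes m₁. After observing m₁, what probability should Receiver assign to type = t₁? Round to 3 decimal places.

P(m₁) = (3/10)·(1/5) + (2/5)·(9/10) + (3/10)·(3/5) = 3/5
P(t₁ | m₁) = ((3/10)·(1/5)) / (3/5) = (3/50) / (3/5) = 1/10

0.100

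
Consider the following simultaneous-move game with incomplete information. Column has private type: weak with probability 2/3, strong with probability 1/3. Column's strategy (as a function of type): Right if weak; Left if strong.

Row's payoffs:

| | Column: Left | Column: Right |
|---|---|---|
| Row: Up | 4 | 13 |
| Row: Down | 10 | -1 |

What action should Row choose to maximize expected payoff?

Compute Row's expected payoff for each action, taking the expectation over Column's type.
E[Up] = 2/3·(13) + 1/3·(4) = 10
E[Down] = 2/3·(-1) + 1/3·(10) = 8/3
Best response: Up (10 is the largest).

Up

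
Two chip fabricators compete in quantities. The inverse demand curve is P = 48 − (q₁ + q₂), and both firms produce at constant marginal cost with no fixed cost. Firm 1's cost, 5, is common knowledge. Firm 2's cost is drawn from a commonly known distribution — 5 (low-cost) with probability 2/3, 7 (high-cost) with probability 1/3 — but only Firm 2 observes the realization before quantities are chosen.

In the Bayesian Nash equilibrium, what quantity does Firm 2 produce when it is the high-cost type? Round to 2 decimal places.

13.22

Type-c best response for Firm 2: q₂(c) = (48 − c)/2 − q₁/2.
Firm 1 maximizes expected profit; its first-order condition is 48 − 2q₁ − E[q₂] − 5 = 0.
Substituting E[q₂] and solving: E[c₂] = 5.66667, so q₁ = (48 − 2·5 + 5.66667)/3 = 14.5556.
q₂(high-cost) = (48 − 7 − 14.5556)/2 = 13.2222.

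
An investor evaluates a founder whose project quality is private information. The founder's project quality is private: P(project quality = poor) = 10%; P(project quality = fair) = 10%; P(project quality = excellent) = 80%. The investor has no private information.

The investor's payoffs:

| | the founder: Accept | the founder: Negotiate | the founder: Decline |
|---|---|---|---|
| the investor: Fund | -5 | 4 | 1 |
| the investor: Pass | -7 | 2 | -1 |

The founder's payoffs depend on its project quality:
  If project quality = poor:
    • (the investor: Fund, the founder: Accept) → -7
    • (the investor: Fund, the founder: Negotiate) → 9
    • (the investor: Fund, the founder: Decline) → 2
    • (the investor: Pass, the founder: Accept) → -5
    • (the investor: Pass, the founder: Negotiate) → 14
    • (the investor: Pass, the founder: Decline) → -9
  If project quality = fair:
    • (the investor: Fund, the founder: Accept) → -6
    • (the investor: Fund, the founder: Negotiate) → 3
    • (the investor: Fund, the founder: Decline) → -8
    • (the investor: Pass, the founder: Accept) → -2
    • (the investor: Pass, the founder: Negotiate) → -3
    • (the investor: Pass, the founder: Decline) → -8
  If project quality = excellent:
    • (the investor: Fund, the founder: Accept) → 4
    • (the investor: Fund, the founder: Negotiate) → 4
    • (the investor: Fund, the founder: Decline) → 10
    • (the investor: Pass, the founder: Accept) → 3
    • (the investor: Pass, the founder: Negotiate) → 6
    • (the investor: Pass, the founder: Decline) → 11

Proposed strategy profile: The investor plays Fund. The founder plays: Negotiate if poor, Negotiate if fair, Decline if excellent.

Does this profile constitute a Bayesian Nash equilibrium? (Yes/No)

A profile is a BNE iff every type of every player is best-responding given beliefs about the other side.
The investor plays Fund: E[Fund] = 0.1·(4) + 0.1·(4) + 0.8·(1) = 1.6; E[Pass] = -0.4. Best-responding. ✓
The founder (project quality poor), facing Fund: Accept gives -7, Negotiate gives 9, Decline gives 2. Proposed Negotiate is best. ✓
The founder (project quality fair), facing Fund: Accept gives -6, Negotiate gives 3, Decline gives -8. Proposed Negotiate is best. ✓
The founder (project quality excellent), facing Fund: Accept gives 4, Negotiate gives 4, Decline gives 10. Proposed Decline is best. ✓

Yes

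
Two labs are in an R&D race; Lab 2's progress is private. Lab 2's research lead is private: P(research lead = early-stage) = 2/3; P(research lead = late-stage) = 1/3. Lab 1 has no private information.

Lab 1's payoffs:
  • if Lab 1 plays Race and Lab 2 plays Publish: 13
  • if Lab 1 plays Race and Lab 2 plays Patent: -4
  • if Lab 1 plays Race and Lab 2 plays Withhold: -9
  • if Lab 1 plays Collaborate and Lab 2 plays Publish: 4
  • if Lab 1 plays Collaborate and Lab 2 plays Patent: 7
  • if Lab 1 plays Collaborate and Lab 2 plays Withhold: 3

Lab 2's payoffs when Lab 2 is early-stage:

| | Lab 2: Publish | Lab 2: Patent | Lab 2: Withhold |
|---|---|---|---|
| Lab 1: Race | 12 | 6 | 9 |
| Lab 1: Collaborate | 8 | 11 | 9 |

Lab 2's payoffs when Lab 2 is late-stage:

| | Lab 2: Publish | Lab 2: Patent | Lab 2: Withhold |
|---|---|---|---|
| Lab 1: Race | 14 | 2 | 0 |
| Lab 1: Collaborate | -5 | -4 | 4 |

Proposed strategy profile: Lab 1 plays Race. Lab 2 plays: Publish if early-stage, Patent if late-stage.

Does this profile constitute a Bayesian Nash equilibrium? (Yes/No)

Lab 1 plays Race: E[Race] = 2/3·(13) + 1/3·(-4) = 22/3; E[Collaborate] = 5. Best-responding. ✓
Lab 2 (research lead early-stage), facing Race: Publish gives 12, Patent gives 6, Withhold gives 9. Proposed Publish is best. ✓
Lab 2 (research lead late-stage), facing Race: Publish gives 14, Patent gives 2, Withhold gives 0. Proposed Patent is not best — profitable deviation exists. ✗

No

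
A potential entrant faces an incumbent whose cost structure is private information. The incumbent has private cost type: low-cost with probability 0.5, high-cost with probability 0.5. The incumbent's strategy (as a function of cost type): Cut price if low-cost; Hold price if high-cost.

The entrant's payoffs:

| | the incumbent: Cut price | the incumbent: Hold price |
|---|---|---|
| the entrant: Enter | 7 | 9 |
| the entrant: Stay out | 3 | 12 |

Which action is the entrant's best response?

Enter

E[Enter] = 0.5·(7) + 0.5·(9) = 8
E[Stay out] = 0.5·(3) + 0.5·(12) = 7.5
Best response: Enter (8 is the largest).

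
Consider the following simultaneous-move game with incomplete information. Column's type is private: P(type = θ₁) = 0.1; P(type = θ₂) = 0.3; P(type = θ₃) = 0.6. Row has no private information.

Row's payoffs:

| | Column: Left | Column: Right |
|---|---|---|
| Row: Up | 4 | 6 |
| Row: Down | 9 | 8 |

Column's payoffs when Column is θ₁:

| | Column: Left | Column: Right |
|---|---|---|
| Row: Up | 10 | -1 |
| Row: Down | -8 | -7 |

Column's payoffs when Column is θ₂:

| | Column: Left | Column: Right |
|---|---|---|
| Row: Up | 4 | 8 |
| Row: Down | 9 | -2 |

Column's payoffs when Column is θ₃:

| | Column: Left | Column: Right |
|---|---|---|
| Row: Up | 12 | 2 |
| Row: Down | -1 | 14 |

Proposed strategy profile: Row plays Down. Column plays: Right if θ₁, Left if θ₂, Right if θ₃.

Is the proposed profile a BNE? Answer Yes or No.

Yes

Row plays Down: E[Down] = 0.1·(8) + 0.3·(9) + 0.6·(8) = 8.3; E[Up] = 5.4. Best-responding. ✓
Column (type θ₁), facing Down: Left gives -8, Right gives -7. Proposed Right is best. ✓
Column (type θ₂), facing Down: Left gives 9, Right gives -2. Proposed Left is best. ✓
Column (type θ₃), facing Down: Left gives -1, Right gives 14. Proposed Right is best. ✓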